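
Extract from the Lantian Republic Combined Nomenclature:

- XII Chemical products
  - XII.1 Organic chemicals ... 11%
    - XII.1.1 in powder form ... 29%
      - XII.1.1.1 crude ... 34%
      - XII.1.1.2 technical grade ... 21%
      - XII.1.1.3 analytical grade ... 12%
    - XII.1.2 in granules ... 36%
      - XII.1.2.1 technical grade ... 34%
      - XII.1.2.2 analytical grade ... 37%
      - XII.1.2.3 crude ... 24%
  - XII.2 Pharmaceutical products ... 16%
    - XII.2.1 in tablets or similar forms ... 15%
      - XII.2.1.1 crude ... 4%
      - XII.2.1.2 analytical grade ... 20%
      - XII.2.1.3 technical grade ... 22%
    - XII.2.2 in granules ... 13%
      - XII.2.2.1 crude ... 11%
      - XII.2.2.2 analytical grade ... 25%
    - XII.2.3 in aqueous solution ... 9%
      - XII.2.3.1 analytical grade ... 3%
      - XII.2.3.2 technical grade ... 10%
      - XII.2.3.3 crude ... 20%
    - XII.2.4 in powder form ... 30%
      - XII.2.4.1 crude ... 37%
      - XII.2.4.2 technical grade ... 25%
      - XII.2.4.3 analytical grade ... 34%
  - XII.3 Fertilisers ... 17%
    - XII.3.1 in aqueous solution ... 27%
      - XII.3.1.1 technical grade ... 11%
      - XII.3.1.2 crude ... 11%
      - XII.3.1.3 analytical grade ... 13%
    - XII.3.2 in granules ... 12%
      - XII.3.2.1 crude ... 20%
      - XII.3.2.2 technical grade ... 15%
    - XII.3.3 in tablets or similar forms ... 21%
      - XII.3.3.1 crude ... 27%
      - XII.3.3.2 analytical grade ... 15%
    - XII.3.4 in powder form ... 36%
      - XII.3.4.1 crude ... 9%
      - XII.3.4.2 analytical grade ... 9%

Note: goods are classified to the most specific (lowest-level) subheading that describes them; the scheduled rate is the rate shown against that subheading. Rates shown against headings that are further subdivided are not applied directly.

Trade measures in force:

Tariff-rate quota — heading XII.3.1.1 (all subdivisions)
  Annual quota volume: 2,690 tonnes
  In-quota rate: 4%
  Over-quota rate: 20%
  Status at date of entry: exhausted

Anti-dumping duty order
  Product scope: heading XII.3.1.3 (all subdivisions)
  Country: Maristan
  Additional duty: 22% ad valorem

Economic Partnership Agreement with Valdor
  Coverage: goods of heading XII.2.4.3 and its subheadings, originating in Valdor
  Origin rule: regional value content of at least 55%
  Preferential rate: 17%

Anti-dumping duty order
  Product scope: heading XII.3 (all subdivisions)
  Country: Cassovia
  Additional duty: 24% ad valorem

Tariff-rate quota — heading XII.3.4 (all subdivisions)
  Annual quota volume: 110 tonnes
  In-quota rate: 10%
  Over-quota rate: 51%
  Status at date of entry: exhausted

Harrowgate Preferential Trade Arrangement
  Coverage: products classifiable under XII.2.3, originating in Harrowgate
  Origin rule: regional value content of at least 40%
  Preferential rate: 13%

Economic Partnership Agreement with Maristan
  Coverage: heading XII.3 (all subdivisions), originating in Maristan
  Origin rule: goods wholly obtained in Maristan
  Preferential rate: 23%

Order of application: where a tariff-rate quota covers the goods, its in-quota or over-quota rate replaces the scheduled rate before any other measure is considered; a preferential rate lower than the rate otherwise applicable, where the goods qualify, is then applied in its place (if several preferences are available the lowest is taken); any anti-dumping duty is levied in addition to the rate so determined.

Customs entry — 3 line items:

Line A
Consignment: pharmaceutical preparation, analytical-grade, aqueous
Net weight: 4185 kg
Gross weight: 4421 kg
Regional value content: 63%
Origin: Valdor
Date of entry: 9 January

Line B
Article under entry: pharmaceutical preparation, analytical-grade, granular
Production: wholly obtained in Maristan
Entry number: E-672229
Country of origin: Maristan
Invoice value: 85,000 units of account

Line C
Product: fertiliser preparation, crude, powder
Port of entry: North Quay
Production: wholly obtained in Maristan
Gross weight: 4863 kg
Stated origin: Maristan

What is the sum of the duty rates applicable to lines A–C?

51%

Line A: pharmaceutical → XII.2; aqueous → XII.2.3; analytical-grade → XII.2.3.1. Scheduled 3%. Valdor agreement on XII.2.4.3: XII.2.3.1 not covered. → 3%.
Line B: pharmaceutical → XII.2; granular → XII.2.2; analytical-grade → XII.2.2.2. Scheduled 25%. Maristan agreement on XII.3: XII.2.2.2 not covered. → 25%.
Line C: fertiliser → XII.3; powder → XII.3.4; crude → XII.3.4.1. Scheduled 9%. quota on XII.3.4 exhausted → over-quota 51%; Maristan agreement on XII.3: wholly obtained → 23% available; preferential 23%. → 23%.
Sum: 3% + 25% + 23% = 51%.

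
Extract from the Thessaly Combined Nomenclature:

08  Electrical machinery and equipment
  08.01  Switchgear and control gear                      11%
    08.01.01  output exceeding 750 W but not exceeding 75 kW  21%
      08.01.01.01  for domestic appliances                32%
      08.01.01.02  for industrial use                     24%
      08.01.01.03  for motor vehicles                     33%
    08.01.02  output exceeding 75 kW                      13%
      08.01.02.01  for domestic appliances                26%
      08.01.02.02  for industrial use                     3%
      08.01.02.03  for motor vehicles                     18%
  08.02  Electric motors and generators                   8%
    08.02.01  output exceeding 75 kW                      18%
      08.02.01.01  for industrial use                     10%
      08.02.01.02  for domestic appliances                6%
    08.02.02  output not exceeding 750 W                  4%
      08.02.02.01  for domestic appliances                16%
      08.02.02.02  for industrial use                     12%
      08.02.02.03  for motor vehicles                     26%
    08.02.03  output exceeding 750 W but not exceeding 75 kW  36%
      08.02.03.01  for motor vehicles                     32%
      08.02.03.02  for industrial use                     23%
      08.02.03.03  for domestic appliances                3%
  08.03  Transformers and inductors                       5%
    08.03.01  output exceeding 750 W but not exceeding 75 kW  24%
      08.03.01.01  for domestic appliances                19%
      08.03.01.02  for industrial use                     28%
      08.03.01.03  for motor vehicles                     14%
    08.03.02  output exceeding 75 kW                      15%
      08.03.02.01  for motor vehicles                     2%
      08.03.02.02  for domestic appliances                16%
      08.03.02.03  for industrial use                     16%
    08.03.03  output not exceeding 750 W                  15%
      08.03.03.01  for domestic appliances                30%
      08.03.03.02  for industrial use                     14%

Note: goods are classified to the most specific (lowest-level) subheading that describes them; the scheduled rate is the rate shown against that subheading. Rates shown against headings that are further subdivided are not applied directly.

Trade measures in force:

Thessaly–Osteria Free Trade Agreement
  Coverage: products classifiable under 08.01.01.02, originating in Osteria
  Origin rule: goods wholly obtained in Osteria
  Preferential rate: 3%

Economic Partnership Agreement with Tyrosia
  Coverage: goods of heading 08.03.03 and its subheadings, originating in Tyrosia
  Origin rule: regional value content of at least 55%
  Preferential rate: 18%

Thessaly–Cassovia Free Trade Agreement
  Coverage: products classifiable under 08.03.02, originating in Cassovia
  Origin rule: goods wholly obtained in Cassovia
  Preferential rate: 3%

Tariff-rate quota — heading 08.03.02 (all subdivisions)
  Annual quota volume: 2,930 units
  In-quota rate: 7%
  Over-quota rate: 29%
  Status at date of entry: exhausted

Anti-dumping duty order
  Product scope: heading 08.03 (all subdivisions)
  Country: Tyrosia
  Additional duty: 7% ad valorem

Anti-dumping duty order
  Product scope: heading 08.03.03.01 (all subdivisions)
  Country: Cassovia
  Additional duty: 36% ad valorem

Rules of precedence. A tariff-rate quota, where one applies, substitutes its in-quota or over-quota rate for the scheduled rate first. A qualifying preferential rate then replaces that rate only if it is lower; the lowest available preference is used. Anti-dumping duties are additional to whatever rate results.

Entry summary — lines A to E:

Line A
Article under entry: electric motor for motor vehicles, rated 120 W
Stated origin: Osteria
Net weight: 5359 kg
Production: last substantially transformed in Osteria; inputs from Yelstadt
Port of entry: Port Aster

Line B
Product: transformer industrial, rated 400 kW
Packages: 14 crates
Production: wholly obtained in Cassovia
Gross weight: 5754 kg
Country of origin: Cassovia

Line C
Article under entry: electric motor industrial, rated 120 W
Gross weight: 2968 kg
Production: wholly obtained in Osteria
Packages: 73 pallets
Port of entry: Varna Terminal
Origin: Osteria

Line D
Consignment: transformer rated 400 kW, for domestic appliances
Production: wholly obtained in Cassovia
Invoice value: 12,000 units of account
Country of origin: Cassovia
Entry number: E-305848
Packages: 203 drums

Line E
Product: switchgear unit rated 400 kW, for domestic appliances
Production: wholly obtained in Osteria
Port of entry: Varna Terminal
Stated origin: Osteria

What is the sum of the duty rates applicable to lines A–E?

70%

Line A: electric motor → 08.02; rated 120 W → 08.02.02; for motor vehicles → 08.02.02.03. Scheduled 26%. Osteria agreement on 08.01.01.02: 08.02.02.03 not covered. → 26%.
Line B: transformer → 08.03; rated 400 kW → 08.03.02; industrial → 08.03.02.03. Scheduled 16%. quota on 08.03.02 exhausted → over-quota 29%; Cassovia agreement on 08.03.02: wholly obtained → 3% available; preferential 3%. → 3%.
Line C: electric motor → 08.02; rated 120 W → 08.02.02; industrial → 08.02.02.02. Scheduled 12%. Osteria agreement on 08.01.01.02: 08.02.02.02 not covered. → 12%.
Line D: transformer → 08.03; rated 400 kW → 08.03.02; for domestic appliances → 08.03.02.02. Scheduled 16%. quota on 08.03.02 exhausted → over-quota 29%; Cassovia agreement on 08.03.02: wholly obtained → 3% available; preferential 3%. → 3%.
Line E: switchgear unit → 08.01; rated 400 kW → 08.01.02; for domestic appliances → 08.01.02.01. Scheduled 26%. Osteria agreement on 08.01.01.02: 08.01.02.01 not covered. → 26%.
Sum: 26% + 3% + 12% + 3% + 26% = 70%.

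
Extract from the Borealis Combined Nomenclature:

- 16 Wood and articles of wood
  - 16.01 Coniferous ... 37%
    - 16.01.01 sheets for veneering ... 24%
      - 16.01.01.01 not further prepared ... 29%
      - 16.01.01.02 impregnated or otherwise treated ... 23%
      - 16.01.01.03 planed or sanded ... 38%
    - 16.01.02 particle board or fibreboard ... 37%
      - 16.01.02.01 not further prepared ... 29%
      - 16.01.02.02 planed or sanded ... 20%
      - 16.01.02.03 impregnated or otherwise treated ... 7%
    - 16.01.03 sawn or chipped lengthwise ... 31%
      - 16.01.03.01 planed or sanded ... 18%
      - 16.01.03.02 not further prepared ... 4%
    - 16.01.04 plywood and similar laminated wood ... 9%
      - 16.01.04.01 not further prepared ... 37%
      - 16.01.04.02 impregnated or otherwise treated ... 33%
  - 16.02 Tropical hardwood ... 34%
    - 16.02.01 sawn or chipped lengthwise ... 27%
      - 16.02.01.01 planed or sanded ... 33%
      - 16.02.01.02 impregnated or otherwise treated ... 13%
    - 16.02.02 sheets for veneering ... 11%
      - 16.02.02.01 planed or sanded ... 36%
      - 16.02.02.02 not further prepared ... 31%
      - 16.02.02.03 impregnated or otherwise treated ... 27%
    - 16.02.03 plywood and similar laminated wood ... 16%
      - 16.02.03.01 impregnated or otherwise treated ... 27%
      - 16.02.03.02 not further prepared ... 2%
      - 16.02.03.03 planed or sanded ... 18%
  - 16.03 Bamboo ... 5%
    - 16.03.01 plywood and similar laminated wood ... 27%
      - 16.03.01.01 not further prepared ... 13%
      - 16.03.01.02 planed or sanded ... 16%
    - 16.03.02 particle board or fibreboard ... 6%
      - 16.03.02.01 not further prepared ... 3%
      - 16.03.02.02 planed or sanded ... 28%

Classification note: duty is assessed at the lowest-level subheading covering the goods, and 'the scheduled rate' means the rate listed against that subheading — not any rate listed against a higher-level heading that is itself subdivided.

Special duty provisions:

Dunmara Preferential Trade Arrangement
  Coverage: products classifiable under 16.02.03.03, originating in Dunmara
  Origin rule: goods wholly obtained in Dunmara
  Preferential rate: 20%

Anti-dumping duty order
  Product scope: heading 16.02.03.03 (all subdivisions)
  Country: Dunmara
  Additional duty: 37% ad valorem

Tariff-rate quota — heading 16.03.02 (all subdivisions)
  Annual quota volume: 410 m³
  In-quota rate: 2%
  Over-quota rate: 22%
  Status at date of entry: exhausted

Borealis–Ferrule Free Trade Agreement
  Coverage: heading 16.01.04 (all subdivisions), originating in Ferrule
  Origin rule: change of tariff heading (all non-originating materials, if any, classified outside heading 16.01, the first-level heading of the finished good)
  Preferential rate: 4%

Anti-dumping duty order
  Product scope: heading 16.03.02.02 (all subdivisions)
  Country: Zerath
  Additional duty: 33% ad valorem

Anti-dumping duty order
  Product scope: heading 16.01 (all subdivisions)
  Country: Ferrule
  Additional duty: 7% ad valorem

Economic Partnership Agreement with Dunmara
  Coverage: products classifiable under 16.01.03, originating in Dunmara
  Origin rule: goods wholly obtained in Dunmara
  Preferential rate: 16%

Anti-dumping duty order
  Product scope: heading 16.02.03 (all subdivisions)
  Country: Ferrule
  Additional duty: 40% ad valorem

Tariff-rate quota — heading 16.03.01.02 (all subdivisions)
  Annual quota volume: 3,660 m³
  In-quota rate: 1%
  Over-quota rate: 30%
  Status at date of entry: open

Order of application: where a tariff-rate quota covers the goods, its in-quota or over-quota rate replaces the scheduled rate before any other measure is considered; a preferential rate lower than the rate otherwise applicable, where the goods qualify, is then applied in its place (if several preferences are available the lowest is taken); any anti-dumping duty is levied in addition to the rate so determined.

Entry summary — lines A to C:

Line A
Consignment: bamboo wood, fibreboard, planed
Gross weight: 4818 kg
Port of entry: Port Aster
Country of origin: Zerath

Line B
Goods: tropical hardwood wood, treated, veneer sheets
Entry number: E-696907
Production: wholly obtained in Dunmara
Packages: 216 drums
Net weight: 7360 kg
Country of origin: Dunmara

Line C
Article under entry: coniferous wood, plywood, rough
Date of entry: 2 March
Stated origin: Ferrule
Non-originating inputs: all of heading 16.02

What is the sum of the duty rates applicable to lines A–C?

93%

Line A: bamboo → 16.03; fibreboard → 16.03.02; planed → 16.03.02.02. Scheduled 28%. quota on 16.03.02 exhausted → over-quota 22%; anti-dumping (Zerath, 16.03.02.02): +33%; total 22% + 33% = 55%. → 55%.
Line B: tropical hardwood → 16.02; veneer sheets → 16.02.02; treated → 16.02.02.03. Scheduled 27%. Dunmara agreement on 16.02.03.03: 16.02.02.03 not covered; Dunmara agreement on 16.01.03: 16.02.02.03 not covered. → 27%.
Line C: coniferous → 16.01; plywood → 16.01.04; rough → 16.01.04.01. Scheduled 37%. Ferrule agreement on 16.01.04: CTH met → 4% available; preferential 4%; anti-dumping (Ferrule, 16.01): +7%; total 4% + 7% = 11%. → 11%.
Sum: 55% + 27% + 11% = 93%.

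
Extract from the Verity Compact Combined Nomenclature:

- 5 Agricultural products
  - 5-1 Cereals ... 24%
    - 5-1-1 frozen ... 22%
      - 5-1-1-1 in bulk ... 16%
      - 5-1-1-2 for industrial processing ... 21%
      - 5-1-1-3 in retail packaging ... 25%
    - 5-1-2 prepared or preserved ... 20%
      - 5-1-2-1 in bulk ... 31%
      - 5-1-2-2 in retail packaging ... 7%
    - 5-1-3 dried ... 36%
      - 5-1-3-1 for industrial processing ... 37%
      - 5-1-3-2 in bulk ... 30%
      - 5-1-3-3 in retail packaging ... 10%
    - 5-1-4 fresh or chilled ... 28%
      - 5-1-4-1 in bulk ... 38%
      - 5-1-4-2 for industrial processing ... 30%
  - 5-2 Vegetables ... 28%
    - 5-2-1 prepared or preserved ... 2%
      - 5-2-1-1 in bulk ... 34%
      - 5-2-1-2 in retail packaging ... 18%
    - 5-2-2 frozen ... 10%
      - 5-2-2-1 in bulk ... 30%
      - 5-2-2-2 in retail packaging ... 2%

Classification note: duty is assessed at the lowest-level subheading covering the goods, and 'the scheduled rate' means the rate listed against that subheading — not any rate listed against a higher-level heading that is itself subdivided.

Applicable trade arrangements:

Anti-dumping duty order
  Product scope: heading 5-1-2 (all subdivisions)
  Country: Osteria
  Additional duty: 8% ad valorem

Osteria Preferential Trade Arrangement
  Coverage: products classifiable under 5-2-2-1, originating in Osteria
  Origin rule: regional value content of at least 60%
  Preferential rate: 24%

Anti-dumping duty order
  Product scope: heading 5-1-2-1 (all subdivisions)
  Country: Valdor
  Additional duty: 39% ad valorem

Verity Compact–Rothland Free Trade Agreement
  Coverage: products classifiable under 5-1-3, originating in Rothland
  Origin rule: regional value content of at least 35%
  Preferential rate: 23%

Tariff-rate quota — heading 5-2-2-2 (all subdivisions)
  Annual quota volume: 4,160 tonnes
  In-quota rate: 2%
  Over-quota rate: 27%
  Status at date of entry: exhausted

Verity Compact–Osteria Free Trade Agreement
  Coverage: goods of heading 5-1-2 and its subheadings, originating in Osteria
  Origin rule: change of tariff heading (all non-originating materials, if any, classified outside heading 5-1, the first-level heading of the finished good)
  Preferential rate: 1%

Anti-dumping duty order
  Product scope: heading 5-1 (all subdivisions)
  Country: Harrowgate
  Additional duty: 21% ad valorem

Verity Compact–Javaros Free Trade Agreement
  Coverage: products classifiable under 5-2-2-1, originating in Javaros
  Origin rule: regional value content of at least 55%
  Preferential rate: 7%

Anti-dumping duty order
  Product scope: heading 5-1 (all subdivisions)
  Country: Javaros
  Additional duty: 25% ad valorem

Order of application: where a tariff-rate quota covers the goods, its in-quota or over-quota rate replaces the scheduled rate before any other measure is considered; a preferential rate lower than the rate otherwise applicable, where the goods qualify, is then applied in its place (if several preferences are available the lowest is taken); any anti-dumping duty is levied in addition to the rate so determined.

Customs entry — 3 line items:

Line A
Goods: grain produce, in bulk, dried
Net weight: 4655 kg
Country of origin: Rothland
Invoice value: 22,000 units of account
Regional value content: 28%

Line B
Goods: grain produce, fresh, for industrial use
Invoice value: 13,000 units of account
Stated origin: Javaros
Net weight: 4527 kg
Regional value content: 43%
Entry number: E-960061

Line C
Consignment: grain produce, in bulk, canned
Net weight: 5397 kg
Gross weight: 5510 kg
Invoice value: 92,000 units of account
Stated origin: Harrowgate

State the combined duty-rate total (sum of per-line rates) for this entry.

137%

Line A: grain → 5-1; dried → 5-1-3; in bulk → 5-1-3-2. Scheduled 30%. Rothland agreement on 5-1-3: RVC < 35%. → 30%.
Line B: grain → 5-1; fresh → 5-1-4; for industrial use → 5-1-4-2. Scheduled 30%. Javaros agreement on 5-2-2-1: 5-1-4-2 not covered; anti-dumping (Javaros, 5-1): +25%; total 30% + 25% = 55%. → 55%.
Line C: grain → 5-1; canned → 5-1-2; in bulk → 5-1-2-1. Scheduled 31%. anti-dumping (Harrowgate, 5-1): +21%; total 31% + 21% = 52%. → 52%.
Sum: 30% + 55% + 52% = 137%.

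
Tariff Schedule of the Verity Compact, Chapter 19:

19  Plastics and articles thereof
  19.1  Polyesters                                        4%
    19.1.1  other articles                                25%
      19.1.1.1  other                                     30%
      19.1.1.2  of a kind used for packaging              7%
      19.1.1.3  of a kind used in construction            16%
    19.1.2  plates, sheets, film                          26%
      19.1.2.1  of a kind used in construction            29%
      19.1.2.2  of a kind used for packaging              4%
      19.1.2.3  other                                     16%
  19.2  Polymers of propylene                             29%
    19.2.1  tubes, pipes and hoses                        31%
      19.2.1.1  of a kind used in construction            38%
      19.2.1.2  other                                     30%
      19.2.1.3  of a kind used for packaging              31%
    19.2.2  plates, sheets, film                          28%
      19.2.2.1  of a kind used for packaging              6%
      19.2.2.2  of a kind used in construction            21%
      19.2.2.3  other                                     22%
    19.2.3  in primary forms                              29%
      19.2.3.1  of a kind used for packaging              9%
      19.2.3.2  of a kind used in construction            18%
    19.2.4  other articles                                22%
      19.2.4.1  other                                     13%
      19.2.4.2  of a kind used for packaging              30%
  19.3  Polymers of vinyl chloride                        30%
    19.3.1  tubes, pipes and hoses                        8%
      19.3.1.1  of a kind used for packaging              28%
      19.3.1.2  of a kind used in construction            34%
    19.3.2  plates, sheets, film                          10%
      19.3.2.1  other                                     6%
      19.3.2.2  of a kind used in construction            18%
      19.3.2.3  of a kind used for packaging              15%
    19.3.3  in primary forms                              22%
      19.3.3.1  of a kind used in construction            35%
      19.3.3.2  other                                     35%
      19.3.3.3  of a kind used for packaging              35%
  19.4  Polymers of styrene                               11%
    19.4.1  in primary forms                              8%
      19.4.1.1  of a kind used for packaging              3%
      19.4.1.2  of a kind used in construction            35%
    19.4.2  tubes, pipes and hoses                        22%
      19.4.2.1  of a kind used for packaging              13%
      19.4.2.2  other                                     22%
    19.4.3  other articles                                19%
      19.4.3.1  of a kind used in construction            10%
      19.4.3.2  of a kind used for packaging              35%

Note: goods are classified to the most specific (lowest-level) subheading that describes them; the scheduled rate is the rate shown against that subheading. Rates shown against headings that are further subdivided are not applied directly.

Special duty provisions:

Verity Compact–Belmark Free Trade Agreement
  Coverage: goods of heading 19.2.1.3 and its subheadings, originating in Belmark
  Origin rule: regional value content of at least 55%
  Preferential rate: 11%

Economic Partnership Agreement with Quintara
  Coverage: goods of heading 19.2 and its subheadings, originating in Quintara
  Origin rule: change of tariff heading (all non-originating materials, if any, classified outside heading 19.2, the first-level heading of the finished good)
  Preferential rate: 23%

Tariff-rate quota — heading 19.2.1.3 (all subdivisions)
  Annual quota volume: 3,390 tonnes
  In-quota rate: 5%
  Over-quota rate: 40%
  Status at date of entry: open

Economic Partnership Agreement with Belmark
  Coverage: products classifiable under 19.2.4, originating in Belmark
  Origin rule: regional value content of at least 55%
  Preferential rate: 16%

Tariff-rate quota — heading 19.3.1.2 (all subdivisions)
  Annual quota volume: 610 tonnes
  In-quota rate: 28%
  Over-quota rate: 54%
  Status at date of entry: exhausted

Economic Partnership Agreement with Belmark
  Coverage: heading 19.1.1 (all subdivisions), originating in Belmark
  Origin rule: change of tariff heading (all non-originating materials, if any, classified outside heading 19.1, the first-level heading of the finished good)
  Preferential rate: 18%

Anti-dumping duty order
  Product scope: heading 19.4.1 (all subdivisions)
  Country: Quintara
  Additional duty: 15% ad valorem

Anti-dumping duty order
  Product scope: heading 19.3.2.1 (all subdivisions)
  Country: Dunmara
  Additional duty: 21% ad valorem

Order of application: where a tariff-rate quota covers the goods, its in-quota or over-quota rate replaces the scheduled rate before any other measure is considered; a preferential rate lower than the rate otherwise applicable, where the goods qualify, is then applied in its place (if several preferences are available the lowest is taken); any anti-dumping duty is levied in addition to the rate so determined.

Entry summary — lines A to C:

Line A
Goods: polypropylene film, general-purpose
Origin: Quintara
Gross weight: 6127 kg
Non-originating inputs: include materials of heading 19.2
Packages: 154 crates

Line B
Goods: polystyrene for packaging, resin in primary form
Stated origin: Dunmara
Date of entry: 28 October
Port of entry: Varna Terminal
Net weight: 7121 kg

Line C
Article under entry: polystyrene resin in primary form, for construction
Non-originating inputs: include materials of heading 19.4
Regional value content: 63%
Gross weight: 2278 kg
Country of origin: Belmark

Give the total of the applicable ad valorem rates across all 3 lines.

60%

Line A: polypropylene → 19.2; film → 19.2.2; general-purpose → 19.2.2.3. Scheduled 22%. Quintara agreement on 19.2: CTH not met. → 22%.
Line B: polystyrene → 19.4; resin in primary form → 19.4.1; for packaging → 19.4.1.1. Scheduled 3%. No special measure applies. → 3%.
Line C: polystyrene → 19.4; resin in primary form → 19.4.1; for construction → 19.4.1.2. Scheduled 35%. Belmark agreement on 19.2.1.3: 19.4.1.2 not covered; Belmark agreement on 19.2.4: 19.4.1.2 not covered; Belmark agreement on 19.1.1: 19.4.1.2 not covered. → 35%.
Sum: 22% + 3% + 35% = 60%.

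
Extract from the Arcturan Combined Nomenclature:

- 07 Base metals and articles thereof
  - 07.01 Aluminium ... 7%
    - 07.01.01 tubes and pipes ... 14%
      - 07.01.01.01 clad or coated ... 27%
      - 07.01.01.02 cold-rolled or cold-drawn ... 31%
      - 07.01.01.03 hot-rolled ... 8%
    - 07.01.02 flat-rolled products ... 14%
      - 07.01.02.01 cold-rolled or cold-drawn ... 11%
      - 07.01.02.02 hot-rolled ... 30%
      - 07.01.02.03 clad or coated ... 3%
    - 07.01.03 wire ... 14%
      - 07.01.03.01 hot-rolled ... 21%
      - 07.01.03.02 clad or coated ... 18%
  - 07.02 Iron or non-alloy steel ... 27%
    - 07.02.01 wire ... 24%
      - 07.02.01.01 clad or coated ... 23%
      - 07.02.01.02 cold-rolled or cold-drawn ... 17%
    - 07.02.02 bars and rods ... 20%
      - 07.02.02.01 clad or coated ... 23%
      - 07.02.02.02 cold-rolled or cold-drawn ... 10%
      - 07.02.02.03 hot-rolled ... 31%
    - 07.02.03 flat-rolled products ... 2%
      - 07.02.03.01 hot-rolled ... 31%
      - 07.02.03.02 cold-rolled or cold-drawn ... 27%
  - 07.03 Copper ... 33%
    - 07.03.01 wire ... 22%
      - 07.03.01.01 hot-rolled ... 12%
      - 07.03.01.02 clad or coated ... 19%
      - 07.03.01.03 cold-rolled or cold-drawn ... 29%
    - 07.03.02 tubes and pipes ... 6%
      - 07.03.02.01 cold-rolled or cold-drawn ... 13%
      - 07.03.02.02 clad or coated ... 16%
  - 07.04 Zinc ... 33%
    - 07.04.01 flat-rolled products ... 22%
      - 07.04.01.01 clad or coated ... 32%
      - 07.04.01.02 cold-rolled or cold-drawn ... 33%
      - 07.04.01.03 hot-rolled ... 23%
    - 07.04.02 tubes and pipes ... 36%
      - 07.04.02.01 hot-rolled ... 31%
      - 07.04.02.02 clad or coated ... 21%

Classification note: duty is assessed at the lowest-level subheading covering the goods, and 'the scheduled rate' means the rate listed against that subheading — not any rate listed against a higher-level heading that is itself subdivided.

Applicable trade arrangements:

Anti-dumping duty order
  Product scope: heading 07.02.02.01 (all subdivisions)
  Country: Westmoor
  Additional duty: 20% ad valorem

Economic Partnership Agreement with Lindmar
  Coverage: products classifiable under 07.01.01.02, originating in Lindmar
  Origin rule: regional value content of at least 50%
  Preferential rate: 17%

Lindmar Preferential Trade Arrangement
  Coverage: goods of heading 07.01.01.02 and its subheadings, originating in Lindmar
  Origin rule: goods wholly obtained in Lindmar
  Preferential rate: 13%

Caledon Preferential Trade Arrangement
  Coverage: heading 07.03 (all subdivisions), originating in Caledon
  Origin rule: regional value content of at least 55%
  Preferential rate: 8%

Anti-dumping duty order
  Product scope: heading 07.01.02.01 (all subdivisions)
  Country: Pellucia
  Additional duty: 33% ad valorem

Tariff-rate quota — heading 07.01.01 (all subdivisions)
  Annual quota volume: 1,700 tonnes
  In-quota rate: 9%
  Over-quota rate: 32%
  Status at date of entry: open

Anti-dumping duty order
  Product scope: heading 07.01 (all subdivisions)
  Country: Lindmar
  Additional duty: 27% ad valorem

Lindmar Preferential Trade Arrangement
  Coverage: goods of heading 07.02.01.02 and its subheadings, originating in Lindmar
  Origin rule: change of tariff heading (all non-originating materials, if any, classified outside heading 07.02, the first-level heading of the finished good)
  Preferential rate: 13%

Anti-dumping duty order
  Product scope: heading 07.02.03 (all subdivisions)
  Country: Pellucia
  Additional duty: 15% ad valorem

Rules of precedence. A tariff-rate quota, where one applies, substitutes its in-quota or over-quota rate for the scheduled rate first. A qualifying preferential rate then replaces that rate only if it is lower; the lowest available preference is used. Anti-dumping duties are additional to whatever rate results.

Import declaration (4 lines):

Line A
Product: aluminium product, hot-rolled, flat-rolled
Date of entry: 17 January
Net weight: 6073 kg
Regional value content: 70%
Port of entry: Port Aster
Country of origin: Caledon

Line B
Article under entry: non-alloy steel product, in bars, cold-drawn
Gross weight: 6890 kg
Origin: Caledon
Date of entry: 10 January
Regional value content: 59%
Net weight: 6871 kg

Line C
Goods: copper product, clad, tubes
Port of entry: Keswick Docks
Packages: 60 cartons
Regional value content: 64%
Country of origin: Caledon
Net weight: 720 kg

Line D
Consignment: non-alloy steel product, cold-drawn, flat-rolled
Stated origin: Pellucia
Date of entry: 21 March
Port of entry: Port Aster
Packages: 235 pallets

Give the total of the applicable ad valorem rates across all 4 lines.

90%

Line A: aluminium → 07.01; flat-rolled → 07.01.02; hot-rolled → 07.01.02.02. Scheduled 30%. Caledon agreement on 07.03: 07.01.02.02 not covered. → 30%.
Line B: non-alloy steel → 07.02; in bars → 07.02.02; cold-drawn → 07.02.02.02. Scheduled 10%. Caledon agreement on 07.03: 07.02.02.02 not covered. → 10%.
Line C: copper → 07.03; tubes → 07.03.02; clad → 07.03.02.02. Scheduled 16%. Caledon agreement on 07.03: RVC ≥ 55% → 8% available; preferential 8%. → 8%.
Line D: non-alloy steel → 07.02; flat-rolled → 07.02.03; cold-drawn → 07.02.03.02. Scheduled 27%. anti-dumping (Pellucia, 07.02.03): +15%; total 27% + 15% = 42%. → 42%.
Sum: 30% + 10% + 8% + 42% = 90%.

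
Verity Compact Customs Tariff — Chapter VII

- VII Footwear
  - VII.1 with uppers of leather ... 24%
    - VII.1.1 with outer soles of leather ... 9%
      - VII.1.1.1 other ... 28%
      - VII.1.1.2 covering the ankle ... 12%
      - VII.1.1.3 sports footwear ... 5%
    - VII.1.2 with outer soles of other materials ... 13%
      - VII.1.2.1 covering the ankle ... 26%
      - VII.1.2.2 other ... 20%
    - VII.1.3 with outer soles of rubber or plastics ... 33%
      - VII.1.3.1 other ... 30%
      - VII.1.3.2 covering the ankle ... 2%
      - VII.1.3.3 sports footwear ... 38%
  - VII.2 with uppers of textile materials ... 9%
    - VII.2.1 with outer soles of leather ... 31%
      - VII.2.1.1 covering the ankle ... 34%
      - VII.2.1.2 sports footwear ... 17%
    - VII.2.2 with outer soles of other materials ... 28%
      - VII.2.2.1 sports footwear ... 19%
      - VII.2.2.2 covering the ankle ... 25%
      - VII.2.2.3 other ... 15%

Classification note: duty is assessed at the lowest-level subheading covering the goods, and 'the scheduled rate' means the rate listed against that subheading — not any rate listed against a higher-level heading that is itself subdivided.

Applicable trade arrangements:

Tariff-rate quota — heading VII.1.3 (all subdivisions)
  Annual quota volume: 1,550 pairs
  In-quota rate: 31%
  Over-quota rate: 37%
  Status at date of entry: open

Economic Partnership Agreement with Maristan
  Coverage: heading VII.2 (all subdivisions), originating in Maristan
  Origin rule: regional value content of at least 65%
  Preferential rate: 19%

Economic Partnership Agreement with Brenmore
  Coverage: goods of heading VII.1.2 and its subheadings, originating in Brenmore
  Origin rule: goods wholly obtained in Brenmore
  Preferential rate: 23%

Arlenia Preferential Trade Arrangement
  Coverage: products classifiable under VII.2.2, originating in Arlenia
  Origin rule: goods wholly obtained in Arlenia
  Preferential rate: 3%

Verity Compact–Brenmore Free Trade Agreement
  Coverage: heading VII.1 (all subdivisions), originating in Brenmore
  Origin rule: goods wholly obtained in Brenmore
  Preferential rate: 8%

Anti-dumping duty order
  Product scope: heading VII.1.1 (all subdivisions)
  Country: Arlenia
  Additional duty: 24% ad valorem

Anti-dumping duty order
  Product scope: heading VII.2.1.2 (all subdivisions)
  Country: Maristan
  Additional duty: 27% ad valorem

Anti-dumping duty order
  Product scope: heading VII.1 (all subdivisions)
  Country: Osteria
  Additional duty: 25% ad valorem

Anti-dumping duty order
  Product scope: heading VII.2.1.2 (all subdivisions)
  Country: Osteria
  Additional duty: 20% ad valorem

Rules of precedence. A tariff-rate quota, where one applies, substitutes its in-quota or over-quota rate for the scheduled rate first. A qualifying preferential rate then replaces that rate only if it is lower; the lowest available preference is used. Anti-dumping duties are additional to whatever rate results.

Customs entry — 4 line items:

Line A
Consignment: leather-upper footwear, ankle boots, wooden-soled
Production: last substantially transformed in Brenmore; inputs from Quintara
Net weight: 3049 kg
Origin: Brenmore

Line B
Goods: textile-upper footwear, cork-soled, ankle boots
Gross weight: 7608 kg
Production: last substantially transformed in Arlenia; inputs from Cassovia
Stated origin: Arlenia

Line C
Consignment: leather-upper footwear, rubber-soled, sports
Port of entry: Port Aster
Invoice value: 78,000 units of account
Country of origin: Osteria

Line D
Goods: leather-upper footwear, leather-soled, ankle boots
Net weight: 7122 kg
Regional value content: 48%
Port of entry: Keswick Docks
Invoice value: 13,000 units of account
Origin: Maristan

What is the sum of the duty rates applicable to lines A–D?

Line A: leather-upper → VII.1; wooden-soled → VII.1.2; ankle boots → VII.1.2.1. Scheduled 26%. Brenmore agreement on VII.1.2: not wholly obtained; Brenmore agreement on VII.1: not wholly obtained. → 26%.
Line B: textile-upper → VII.2; cork-soled → VII.2.2; ankle boots → VII.2.2.2. Scheduled 25%. Arlenia agreement on VII.2.2: not wholly obtained. → 25%.
Line C: leather-upper → VII.1; rubber-soled → VII.1.3; sports → VII.1.3.3. Scheduled 38%. quota on VII.1.3 open → in-quota 31%; anti-dumping (Osteria, VII.1): +25%; total 31% + 25% = 56%. → 56%.
Line D: leather-upper → VII.1; leather-soled → VII.1.1; ankle boots → VII.1.1.2. Scheduled 12%. Maristan agreement on VII.2: VII.1.1.2 not covered. → 12%.
Sum: 26% + 25% + 56% + 12% = 119%.

119%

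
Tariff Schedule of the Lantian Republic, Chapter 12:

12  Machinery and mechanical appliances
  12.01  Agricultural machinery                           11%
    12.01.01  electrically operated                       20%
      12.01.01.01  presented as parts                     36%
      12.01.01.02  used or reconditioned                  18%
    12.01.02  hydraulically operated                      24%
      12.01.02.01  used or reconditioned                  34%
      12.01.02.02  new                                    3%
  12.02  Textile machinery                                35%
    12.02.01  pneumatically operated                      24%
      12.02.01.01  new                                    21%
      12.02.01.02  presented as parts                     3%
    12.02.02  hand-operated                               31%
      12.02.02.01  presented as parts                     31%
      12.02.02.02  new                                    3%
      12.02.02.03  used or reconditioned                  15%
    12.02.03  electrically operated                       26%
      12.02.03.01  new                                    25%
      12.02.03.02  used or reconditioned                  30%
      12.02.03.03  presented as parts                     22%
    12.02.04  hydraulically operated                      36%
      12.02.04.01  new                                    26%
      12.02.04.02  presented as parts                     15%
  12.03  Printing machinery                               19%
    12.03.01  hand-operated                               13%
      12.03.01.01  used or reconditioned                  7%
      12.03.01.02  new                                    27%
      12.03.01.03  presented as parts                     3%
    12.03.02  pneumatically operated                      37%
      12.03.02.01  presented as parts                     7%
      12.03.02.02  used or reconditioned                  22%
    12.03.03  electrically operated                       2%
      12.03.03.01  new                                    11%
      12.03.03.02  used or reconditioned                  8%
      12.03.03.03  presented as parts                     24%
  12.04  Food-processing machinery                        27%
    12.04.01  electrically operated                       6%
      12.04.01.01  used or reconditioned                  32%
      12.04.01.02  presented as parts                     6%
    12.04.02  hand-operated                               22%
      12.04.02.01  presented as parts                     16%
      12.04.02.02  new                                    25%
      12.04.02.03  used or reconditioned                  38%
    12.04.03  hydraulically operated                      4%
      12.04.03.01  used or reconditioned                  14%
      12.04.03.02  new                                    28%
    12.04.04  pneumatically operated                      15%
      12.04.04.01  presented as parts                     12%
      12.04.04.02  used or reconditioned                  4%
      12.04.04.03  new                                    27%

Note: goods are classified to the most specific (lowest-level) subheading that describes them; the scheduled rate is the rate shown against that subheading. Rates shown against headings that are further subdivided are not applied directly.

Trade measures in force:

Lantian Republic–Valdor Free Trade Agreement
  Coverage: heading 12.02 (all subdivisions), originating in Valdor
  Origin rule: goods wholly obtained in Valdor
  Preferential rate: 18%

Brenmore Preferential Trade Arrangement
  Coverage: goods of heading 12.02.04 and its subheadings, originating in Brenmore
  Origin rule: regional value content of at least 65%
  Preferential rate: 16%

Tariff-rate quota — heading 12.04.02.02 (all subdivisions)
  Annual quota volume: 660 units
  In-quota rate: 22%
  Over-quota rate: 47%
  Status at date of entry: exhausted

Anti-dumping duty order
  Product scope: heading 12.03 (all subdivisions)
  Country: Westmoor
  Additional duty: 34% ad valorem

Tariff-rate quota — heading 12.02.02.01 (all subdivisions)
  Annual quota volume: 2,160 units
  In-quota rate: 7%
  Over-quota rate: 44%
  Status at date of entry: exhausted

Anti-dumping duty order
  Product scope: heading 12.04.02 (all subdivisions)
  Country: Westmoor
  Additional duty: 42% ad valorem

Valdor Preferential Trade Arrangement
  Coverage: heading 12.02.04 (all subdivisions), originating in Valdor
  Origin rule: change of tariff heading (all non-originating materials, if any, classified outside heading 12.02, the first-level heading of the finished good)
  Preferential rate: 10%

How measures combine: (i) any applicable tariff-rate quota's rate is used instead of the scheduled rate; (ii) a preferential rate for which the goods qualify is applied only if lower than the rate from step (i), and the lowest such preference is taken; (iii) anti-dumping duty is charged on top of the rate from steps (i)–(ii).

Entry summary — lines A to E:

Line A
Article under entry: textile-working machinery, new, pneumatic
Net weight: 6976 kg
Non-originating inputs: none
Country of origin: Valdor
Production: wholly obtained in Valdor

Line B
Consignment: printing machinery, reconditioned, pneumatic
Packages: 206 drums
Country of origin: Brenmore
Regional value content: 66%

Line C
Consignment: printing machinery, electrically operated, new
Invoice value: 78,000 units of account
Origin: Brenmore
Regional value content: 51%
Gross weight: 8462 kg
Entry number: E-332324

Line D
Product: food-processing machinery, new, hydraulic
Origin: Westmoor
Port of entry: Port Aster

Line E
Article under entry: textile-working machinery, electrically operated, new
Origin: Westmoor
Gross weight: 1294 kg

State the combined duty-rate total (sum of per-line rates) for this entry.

Line A: textile-working → 12.02; pneumatic → 12.02.01; new → 12.02.01.01. Scheduled 21%. Valdor agreement on 12.02: wholly obtained → 18% available; Valdor agreement on 12.02.04: 12.02.01.01 not covered; preferential 18%. → 18%.
Line B: printing → 12.03; pneumatic → 12.03.02; reconditioned → 12.03.02.02. Scheduled 22%. Brenmore agreement on 12.02.04: 12.03.02.02 not covered. → 22%.
Line C: printing → 12.03; electrically operated → 12.03.03; new → 12.03.03.01. Scheduled 11%. Brenmore agreement on 12.02.04: 12.03.03.01 not covered. → 11%.
Line D: food-processing → 12.04; hydraulic → 12.04.03; new → 12.04.03.02. Scheduled 28%. No special measure applies. → 28%.
Line E: textile-working → 12.02; electrically operated → 12.02.03; new → 12.02.03.01. Scheduled 25%. No special measure applies. → 25%.
Sum: 18% + 22% + 11% + 28% + 25% = 104%.

104%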